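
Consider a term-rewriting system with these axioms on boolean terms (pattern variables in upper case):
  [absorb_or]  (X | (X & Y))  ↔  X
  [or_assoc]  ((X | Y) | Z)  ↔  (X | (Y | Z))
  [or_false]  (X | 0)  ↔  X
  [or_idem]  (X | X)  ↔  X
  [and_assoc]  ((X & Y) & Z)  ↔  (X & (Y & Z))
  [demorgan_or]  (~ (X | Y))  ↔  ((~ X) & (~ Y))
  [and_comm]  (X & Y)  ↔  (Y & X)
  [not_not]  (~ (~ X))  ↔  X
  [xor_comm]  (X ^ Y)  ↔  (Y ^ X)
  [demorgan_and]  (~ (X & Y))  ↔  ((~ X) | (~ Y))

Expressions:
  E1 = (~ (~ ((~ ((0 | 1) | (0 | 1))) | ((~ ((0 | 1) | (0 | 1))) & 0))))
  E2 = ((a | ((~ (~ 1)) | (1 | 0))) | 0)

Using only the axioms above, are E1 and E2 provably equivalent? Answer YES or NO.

NO

The axioms are sound identities: if E1 ↔* E2 then E1 and E2 evaluate identically under any assignment.
Under a=0: E1 evaluates to 0, E2 to 1. Distinct ⇒ no rewrite sequence connects them.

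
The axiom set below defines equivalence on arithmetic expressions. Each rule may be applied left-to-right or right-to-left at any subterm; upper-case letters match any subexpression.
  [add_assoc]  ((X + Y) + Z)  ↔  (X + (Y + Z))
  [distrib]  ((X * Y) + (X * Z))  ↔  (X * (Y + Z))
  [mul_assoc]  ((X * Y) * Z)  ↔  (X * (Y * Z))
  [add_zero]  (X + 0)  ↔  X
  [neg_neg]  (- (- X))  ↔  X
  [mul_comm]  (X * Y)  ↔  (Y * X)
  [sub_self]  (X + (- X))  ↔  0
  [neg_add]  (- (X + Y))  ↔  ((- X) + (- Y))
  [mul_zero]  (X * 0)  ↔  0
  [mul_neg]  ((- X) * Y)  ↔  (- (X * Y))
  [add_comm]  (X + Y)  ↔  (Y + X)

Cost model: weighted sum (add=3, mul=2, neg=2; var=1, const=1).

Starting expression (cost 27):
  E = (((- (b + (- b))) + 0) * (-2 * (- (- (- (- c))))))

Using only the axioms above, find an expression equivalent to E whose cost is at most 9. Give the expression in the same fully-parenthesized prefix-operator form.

((- 0) * (-2 * c))   [cost 9]

1. [neg_neg →] (- (- c))  →  c;  E = (((- (b + (- b))) + 0) * (-2 * (- (- c))))
2. [neg_neg →] (- (- c))  →  c;  E = (((- (b + (- b))) + 0) * (-2 * c))
3. [add_zero →] ((- (b + (- b))) + 0)  →  (- (b + (- b)));  E = ((- (b + (- b))) * (-2 * c))
4. [sub_self →] (b + (- b))  →  0;  cost 9 ≤ 9, done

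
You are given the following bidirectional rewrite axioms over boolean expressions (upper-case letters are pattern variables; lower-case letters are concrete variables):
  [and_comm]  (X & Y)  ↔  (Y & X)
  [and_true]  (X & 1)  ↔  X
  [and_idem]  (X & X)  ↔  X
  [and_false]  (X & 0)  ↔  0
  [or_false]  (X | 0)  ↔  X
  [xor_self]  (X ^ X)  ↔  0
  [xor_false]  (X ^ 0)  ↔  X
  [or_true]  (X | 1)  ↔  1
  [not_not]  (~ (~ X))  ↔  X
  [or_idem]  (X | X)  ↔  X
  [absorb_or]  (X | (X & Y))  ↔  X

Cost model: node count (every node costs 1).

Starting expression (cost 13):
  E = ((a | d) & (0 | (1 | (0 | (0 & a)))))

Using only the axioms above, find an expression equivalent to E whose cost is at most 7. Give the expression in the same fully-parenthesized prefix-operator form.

step 1: absorb_or (→) rewrites (0 | (0 & a)) into 0, now ((a | d) & (0 | (1 | 0)))
step 2: or_false (→) rewrites (1 | 0) into 1, reaching cost 7 (bound 7)

((a | d) & (0 | 1))   [cost 7]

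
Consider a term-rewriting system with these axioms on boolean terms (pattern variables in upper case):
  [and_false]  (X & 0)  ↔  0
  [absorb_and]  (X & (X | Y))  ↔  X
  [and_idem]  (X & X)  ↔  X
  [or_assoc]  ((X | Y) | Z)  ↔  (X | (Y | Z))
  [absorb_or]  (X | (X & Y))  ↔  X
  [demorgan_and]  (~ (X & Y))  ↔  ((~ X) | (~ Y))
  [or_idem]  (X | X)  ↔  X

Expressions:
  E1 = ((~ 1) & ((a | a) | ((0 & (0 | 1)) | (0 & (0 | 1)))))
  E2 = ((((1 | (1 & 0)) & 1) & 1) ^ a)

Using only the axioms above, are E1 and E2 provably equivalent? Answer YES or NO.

Every axiom is a valid identity, so a rewrite proof would force E1 and E2 to agree under every assignment.
At a=0: E1 = 0 but E2 = 1; they differ, so no derivation exists.

NO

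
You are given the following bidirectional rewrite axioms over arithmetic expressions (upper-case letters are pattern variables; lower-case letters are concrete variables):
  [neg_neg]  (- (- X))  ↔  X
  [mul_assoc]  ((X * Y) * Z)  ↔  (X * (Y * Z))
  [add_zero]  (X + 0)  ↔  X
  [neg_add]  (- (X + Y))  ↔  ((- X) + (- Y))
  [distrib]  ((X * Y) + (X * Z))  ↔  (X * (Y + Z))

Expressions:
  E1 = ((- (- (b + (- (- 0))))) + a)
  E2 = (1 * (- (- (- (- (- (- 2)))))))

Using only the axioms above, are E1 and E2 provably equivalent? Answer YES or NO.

NO

Every axiom is a valid identity, so a rewrite proof would force E1 and E2 to agree under every assignment.
At a=0, b=0: E1 = 0 but E2 = 2; they differ, so no derivation exists.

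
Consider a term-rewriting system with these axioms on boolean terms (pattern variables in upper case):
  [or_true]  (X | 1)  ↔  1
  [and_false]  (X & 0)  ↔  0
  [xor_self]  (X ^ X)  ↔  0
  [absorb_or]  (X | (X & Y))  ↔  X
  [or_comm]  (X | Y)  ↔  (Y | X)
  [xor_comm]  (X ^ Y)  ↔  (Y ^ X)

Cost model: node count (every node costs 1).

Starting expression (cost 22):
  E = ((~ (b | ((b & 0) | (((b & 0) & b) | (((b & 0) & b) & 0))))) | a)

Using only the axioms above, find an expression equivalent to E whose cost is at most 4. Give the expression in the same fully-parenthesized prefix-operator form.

((~ b) | a)   [cost 4]

step 1: absorb_or (→) rewrites (((b & 0) & b) | (((b & 0) & b) & 0)) into ((b & 0) & b), now ((~ (b | ((b & 0) | ((b & 0) & b)))) | a)
step 2: absorb_or (→) rewrites ((b & 0) | ((b & 0) & b)) into (b & 0), now ((~ (b | (b & 0))) | a)
step 3: absorb_or (→) rewrites (b | (b & 0)) into b, reaching cost 4 (bound 4)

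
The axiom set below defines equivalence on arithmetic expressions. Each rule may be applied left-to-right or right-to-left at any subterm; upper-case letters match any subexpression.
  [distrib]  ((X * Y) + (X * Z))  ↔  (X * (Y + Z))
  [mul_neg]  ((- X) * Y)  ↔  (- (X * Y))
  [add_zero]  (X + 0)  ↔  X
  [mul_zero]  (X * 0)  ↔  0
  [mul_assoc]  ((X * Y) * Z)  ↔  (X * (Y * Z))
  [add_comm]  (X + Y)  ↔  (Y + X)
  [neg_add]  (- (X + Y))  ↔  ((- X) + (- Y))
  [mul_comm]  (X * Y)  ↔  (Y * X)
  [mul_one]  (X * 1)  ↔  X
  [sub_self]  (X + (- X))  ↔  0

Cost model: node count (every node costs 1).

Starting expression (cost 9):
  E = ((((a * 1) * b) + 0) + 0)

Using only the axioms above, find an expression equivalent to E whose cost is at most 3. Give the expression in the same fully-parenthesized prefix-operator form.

(a * b)   [cost 3]

(1) ((((a * 1) * b) + 0) + 0)  =[add_zero →]=  (((a * 1) * b) + 0)
(2) (a * 1)  =[mul_one →]=  a    ⊢ ((a * b) + 0)
(3) ((a * b) + 0)  =[add_zero →]=  (a * b)    ⊢ cost 3, within 3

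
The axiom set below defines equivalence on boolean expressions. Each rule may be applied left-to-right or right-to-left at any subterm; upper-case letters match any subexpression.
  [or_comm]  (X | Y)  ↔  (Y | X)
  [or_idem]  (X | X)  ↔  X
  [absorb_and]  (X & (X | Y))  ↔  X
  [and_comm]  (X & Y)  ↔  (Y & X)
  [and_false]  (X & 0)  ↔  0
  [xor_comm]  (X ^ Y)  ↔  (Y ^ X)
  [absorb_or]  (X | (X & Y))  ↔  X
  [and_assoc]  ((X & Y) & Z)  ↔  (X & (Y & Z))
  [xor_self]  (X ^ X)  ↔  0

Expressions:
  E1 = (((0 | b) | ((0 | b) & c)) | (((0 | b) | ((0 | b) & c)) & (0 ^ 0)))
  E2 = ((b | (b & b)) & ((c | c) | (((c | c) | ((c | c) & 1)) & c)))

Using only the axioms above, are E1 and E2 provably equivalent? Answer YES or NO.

NO

Every axiom is a valid identity, so a rewrite proof would force E1 and E2 to agree under every assignment.
At b=1, c=0: E1 = 1 but E2 = 0; they differ, so no derivation exists.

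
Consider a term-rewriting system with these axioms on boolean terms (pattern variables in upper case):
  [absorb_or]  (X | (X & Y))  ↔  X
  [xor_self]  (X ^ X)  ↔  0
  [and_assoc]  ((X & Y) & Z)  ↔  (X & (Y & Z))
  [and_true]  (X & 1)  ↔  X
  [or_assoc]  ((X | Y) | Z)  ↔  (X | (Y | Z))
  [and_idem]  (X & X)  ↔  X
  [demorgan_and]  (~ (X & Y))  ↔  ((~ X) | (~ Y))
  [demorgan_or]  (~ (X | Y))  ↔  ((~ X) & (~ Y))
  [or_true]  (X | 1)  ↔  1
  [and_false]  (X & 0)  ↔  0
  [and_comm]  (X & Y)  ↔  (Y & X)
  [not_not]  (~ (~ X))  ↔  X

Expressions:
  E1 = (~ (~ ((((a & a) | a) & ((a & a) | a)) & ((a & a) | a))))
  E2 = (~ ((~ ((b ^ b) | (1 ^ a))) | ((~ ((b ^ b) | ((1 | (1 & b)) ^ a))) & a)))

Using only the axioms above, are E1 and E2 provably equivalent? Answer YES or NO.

NO

All listed rules preserve value, hence provable equivalence implies equal values everywhere; look for a separating assignment.
a=0, b=0 gives E1 ↦ 0, E2 ↦ 1; values differ ⇒ not provably equivalent.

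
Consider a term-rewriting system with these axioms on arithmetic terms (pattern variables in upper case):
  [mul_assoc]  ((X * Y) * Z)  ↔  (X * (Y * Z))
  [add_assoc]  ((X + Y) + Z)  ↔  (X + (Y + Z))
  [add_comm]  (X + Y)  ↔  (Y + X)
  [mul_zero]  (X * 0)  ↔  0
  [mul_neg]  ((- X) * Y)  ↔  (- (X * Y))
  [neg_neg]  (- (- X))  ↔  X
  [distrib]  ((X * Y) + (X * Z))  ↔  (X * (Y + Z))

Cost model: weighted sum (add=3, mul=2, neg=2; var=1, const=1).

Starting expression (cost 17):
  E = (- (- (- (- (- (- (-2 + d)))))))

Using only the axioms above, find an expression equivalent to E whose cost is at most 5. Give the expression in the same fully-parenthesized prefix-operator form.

(-2 + d)   [cost 5]

1. [neg_neg →] (- (- (- (-2 + d))))  →  (- (-2 + d));  E = (- (- (- (- (-2 + d)))))
2. [neg_neg →] (- (- (- (-2 + d))))  →  (- (-2 + d));  E = (- (- (-2 + d)))
3. [neg_neg →] (- (- (-2 + d)))  →  (-2 + d);  cost 5 ≤ 5, done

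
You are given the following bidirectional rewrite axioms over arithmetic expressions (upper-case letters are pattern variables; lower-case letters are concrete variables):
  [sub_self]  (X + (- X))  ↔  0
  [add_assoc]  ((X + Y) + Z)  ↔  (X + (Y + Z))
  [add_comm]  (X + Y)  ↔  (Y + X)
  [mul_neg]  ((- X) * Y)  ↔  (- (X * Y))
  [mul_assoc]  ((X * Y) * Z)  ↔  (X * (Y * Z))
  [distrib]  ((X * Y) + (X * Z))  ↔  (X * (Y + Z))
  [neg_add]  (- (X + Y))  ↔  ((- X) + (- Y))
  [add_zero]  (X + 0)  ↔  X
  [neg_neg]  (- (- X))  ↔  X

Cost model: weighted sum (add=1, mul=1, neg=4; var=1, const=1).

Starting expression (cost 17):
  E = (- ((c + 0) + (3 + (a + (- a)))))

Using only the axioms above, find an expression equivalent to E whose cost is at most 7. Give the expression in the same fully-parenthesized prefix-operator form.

(- (c + 3))   [cost 7]

1. [sub_self →] (a + (- a))  →  0;  E = (- ((c + 0) + (3 + 0)))
2. [add_zero →] (3 + 0)  →  3;  E = (- ((c + 0) + 3))
3. [add_zero →] (c + 0)  →  c;  cost 7 ≤ 7, done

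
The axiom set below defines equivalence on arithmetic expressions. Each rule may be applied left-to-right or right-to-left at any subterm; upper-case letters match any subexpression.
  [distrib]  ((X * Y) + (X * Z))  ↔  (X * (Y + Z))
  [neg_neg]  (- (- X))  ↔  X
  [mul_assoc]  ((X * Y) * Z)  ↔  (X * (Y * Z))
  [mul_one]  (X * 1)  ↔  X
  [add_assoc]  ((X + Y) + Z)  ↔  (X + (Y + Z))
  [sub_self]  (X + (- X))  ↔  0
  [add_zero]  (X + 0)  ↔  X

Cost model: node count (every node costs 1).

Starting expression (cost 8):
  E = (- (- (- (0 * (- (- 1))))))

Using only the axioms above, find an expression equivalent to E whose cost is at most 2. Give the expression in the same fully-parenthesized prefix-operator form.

(- 0)   [cost 2]

(1) (- (- (- (0 * (- (- 1))))))  =[neg_neg →]=  (- (0 * (- (- 1))))
(2) (- (- 1))  =[neg_neg →]=  1    ⊢ (- (0 * 1))
(3) (0 * 1)  =[mul_one →]=  0    ⊢ cost 2, within 2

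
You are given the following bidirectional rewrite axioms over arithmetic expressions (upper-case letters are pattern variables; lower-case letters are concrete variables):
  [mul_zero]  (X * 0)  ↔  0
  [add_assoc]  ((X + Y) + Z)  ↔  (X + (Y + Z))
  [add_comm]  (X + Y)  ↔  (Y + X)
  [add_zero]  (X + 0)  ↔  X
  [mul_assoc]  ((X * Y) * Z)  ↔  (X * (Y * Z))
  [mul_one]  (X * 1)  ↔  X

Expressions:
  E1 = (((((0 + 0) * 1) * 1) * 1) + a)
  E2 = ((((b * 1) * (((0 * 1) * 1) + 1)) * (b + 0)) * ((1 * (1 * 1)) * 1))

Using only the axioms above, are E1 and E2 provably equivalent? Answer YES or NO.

All listed rules preserve value, hence provable equivalence implies equal values everywhere; look for a separating assignment.
a=0, b=1 gives E1 ↦ 0, E2 ↦ 1; values differ ⇒ not provably equivalent.

NO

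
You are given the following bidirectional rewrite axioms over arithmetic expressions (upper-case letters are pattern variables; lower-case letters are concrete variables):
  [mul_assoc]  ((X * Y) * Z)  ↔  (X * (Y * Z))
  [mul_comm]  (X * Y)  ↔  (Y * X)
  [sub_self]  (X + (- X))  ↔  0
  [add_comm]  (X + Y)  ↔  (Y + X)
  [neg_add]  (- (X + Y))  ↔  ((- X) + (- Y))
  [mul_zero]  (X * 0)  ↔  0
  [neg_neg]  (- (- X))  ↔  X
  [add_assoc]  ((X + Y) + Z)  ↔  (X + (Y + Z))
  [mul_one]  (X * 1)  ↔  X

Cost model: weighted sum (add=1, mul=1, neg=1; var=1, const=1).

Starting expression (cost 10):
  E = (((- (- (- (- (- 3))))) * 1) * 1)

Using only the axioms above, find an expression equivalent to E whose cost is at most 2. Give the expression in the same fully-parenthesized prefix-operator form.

1. [neg_neg →] (- (- (- (- (- 3)))))  →  (- (- (- 3)));  E = (((- (- (- 3))) * 1) * 1)
2. [mul_one →] (((- (- (- 3))) * 1) * 1)  →  ((- (- (- 3))) * 1)
3. [mul_one →] ((- (- (- 3))) * 1)  →  (- (- (- 3)))
4. [neg_neg →] (- (- (- 3)))  →  (- 3);  cost 2 ≤ 2, done

(- 3)   [cost 2]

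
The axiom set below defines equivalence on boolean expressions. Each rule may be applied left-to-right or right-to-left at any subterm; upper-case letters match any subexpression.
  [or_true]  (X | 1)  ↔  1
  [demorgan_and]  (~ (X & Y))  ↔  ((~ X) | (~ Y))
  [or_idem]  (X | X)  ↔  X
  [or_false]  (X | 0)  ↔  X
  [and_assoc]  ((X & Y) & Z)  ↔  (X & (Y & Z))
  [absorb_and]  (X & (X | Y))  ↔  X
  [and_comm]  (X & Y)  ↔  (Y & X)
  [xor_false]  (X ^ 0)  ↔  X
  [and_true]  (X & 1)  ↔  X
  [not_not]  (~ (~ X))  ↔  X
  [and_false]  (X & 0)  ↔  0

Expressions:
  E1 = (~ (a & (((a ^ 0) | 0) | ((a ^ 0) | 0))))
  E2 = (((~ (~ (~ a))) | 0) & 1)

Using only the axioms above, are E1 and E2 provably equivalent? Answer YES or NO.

YES

step 1: or_idem (→) rewrites (((a ^ 0) | 0) | ((a ^ 0) | 0)) into ((a ^ 0) | 0), now (~ (a & ((a ^ 0) | 0)))
step 2: xor_false (→) rewrites (a ^ 0) into a, now (~ (a & (a | 0)))
step 3: absorb_and (→) rewrites (a & (a | 0)) into a, now (~ a)
step 4: not_not (←) rewrites (~ a) into (~ (~ (~ a)))
step 5: and_true (←) rewrites (~ (~ (~ a))) into ((~ (~ (~ a))) & 1)
step 6: or_false (←) rewrites (~ (~ (~ a))) into ((~ (~ (~ a))) | 0), which is E2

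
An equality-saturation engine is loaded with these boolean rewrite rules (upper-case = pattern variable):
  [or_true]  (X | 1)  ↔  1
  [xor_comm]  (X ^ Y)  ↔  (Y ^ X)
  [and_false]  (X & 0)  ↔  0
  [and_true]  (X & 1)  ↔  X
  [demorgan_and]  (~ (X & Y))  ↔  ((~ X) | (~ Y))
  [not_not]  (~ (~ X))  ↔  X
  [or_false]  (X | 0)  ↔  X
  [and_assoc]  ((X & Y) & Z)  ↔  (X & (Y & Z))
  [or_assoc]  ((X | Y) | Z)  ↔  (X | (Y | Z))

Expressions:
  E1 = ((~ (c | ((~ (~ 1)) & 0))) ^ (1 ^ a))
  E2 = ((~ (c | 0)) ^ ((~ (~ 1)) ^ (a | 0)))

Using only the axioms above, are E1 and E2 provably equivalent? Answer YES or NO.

1. [not_not →] (~ (~ 1))  →  1;  E1 = ((~ (c | (1 & 0))) ^ (1 ^ a))
2. [and_false →] (1 & 0)  →  0;  E1 = ((~ (c | 0)) ^ (1 ^ a))
3. [or_false →] (c | 0)  →  c;  E1 = ((~ c) ^ (1 ^ a))
4. [not_not ←] 1  →  (~ (~ 1));  E1 = ((~ c) ^ ((~ (~ 1)) ^ a))
5. [or_false ←] c  →  (c | 0);  E1 = ((~ (c | 0)) ^ ((~ (~ 1)) ^ a))
6. [or_false ←] a  →  (a | 0);  this is E2

YES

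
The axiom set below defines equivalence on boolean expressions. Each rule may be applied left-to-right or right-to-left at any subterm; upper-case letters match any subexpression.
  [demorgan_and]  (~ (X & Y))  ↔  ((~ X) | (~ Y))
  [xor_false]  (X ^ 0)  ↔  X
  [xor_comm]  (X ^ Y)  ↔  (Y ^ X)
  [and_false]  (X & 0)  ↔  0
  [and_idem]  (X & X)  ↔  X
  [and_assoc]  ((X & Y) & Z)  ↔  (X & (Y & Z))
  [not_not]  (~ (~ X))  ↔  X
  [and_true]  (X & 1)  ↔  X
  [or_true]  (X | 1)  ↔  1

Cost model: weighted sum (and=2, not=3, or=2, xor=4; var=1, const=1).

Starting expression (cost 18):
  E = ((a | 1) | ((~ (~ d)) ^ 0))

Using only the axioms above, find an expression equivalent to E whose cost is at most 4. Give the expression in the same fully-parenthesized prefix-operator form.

(1 | d)   [cost 4]

(1) ((~ (~ d)) ^ 0)  =[xor_false →]=  (~ (~ d))    ⊢ ((a | 1) | (~ (~ d)))
(2) (a | 1)  =[or_true →]=  1    ⊢ (1 | (~ (~ d)))
(3) (~ (~ d))  =[not_not →]=  d    ⊢ cost 4, within 4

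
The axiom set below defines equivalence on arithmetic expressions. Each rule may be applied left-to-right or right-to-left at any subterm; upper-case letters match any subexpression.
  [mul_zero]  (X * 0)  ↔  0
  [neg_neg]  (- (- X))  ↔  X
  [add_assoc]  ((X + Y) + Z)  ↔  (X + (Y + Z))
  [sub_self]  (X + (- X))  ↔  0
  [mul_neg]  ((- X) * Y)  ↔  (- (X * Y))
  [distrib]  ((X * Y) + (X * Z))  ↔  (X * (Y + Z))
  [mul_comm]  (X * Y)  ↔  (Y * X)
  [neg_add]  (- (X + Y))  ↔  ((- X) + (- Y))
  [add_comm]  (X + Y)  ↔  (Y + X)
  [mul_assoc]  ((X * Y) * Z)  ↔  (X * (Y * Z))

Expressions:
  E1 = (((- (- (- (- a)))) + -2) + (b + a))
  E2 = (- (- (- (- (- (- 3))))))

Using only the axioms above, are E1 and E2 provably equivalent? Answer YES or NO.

NO

Every axiom is a valid identity, so a rewrite proof would force E1 and E2 to agree under every assignment.
At a=0, b=0: E1 = -2 but E2 = 3; they differ, so no derivation exists.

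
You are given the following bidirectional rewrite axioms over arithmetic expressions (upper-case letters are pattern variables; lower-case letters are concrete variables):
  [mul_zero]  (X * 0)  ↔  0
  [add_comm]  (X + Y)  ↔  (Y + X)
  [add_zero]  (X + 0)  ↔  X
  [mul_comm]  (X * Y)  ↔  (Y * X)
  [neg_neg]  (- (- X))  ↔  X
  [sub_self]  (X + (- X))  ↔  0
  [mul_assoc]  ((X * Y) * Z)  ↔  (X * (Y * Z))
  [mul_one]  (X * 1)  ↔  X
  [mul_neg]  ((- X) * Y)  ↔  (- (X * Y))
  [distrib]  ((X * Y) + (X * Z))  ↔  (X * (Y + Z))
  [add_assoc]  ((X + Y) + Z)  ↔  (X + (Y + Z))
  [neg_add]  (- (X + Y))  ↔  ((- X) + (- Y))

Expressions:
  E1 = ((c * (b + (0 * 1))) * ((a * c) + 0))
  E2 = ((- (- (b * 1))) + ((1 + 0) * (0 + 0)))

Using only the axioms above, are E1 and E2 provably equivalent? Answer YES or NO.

NO

The axioms are sound identities: if E1 ↔* E2 then E1 and E2 evaluate identically under any assignment.
Under a=0, b=1, c=0: E1 evaluates to 0, E2 to 1. Distinct ⇒ no rewrite sequence connects them.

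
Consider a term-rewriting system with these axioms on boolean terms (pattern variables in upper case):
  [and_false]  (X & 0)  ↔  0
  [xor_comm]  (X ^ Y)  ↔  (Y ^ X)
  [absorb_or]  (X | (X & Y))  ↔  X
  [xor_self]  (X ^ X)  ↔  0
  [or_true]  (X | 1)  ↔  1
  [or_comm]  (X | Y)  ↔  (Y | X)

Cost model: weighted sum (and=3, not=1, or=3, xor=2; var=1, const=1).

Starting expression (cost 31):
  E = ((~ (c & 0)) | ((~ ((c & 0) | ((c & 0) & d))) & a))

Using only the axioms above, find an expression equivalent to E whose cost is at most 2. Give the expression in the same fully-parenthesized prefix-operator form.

(1) ((c & 0) | ((c & 0) & d))  =[absorb_or →]=  (c & 0)    ⊢ ((~ (c & 0)) | ((~ (c & 0)) & a))
(2) ((~ (c & 0)) | ((~ (c & 0)) & a))  =[absorb_or →]=  (~ (c & 0))
(3) (c & 0)  =[and_false →]=  0    ⊢ cost 2, within 2

(~ 0)   [cost 2]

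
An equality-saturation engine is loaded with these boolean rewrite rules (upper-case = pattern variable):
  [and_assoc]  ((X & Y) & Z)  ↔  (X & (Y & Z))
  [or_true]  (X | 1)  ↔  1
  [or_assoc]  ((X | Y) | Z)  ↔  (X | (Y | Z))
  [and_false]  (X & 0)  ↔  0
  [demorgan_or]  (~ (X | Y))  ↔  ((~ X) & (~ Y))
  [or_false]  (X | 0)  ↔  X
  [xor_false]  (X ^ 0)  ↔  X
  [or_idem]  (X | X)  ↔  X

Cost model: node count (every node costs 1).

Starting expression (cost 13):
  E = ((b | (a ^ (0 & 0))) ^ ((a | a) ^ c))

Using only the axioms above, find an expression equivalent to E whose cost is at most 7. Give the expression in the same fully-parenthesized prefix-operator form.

1. [and_false →] (0 & 0)  →  0;  E = ((b | (a ^ 0)) ^ ((a | a) ^ c))
2. [or_idem →] (a | a)  →  a;  E = ((b | (a ^ 0)) ^ (a ^ c))
3. [xor_false →] (a ^ 0)  →  a;  cost 7 ≤ 7, done

((b | a) ^ (a ^ c))   [cost 7]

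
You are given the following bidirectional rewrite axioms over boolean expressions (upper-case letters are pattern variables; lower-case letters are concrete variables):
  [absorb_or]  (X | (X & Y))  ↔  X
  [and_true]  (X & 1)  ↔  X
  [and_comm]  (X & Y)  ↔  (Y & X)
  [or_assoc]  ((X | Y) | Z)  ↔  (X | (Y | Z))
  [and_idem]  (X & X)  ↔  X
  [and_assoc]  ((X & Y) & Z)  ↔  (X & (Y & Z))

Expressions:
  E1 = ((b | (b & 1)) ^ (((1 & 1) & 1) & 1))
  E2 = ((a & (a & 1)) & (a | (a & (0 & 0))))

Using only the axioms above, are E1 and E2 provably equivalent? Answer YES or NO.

Every axiom is a valid identity, so a rewrite proof would force E1 and E2 to agree under every assignment.
At a=0, b=0: E1 = 1 but E2 = 0; they differ, so no derivation exists.

NO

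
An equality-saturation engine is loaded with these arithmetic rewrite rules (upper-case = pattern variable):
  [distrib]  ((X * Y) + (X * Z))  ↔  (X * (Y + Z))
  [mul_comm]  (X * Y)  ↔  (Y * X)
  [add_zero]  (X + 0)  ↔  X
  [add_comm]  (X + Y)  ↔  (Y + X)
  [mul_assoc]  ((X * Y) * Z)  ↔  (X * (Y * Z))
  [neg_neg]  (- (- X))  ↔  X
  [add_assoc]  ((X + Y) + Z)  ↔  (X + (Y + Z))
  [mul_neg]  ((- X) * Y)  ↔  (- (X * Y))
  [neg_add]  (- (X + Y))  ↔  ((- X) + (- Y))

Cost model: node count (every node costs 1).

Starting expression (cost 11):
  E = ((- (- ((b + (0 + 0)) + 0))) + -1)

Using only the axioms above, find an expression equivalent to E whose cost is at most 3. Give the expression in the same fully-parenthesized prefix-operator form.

(b + -1)   [cost 3]

step 1: add_zero (→) rewrites ((b + (0 + 0)) + 0) into (b + (0 + 0)), now ((- (- (b + (0 + 0)))) + -1)
step 2: add_zero (→) rewrites (0 + 0) into 0, now ((- (- (b + 0))) + -1)
step 3: add_zero (→) rewrites (b + 0) into b, now ((- (- b)) + -1)
step 4: neg_neg (→) rewrites (- (- b)) into b, reaching cost 3 (bound 3)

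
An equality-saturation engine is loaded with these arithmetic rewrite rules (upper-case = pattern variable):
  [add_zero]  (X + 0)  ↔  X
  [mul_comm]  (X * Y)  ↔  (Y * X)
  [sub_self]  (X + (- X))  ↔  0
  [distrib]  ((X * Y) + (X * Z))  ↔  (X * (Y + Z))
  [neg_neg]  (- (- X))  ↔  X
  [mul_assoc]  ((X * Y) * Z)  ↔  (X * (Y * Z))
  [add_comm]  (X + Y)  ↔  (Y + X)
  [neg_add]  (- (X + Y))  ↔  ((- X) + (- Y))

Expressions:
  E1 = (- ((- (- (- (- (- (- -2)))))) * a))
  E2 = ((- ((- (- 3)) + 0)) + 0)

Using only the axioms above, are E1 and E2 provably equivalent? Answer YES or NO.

The axioms are sound identities: if E1 ↔* E2 then E1 and E2 evaluate identically under any assignment.
Under a=0: E1 evaluates to 0, E2 to -3. Distinct ⇒ no rewrite sequence connects them.

NO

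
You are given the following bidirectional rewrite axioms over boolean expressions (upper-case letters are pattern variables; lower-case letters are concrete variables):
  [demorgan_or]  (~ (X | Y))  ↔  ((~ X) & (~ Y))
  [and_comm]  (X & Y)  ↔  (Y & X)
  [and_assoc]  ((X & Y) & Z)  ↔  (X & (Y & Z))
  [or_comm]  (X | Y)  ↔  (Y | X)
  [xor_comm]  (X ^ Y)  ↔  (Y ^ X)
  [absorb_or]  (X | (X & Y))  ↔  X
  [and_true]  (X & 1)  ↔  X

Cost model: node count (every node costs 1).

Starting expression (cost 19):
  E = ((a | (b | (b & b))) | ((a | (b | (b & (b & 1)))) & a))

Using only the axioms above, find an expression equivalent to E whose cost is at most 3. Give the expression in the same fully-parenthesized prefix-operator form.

(a | b)   [cost 3]

1. [and_true →] (b & 1)  →  b;  E = ((a | (b | (b & b))) | ((a | (b | (b & b))) & a))
2. [absorb_or →] ((a | (b | (b & b))) | ((a | (b | (b & b))) & a))  →  (a | (b | (b & b)))
3. [absorb_or →] (b | (b & b))  →  b;  cost 3 ≤ 3, done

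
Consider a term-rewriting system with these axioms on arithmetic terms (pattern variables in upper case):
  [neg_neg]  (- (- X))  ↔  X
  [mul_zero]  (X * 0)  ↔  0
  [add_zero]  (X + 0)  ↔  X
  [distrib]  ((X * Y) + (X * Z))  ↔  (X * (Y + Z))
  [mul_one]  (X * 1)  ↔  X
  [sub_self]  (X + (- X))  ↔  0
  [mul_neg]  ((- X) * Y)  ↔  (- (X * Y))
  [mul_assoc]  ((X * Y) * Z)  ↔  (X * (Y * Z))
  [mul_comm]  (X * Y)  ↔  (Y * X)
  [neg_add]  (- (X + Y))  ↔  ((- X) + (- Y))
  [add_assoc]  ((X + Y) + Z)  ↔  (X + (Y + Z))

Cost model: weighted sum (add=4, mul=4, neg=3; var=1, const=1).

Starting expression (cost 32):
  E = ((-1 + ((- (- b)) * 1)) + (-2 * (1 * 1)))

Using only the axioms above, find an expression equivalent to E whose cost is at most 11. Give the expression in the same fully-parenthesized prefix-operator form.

((-1 + b) + -2)   [cost 11]

step 1: mul_one (→) rewrites ((- (- b)) * 1) into (- (- b)), now ((-1 + (- (- b))) + (-2 * (1 * 1)))
step 2: mul_one (→) rewrites (1 * 1) into 1, now ((-1 + (- (- b))) + (-2 * 1))
step 3: neg_neg (→) rewrites (- (- b)) into b, now ((-1 + b) + (-2 * 1))
step 4: mul_one (→) rewrites (-2 * 1) into -2, reaching cost 11 (bound 11)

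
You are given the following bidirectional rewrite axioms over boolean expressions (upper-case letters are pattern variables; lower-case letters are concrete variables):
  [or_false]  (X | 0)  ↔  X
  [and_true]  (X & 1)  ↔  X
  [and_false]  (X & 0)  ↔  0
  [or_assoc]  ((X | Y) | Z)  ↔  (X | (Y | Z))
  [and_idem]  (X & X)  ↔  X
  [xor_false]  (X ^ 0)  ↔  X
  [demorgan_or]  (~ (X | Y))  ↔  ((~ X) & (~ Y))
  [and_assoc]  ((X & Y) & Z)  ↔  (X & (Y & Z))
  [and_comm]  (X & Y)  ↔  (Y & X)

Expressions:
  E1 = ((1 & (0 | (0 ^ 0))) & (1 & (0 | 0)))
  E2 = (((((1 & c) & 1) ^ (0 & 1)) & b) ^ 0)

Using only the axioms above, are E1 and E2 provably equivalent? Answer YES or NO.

NO

The axioms are sound identities: if E1 ↔* E2 then E1 and E2 evaluate identically under any assignment.
Under b=1, c=1: E1 evaluates to 0, E2 to 1. Distinct ⇒ no rewrite sequence connects them.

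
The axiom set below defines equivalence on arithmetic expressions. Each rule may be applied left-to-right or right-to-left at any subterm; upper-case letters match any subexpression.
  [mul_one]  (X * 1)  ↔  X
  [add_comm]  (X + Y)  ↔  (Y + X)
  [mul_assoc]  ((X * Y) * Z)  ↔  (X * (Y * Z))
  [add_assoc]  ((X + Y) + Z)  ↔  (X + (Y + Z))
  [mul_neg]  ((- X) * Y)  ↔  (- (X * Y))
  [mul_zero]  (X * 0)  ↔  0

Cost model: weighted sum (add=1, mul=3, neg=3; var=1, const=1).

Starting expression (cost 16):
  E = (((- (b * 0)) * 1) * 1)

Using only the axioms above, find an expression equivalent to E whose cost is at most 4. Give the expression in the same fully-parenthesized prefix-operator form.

(1) (((- (b * 0)) * 1) * 1)  =[mul_one →]=  ((- (b * 0)) * 1)
(2) (b * 0)  =[mul_zero →]=  0    ⊢ ((- 0) * 1)
(3) ((- 0) * 1)  =[mul_one →]=  (- 0)    ⊢ cost 4, within 4

(- 0)   [cost 4]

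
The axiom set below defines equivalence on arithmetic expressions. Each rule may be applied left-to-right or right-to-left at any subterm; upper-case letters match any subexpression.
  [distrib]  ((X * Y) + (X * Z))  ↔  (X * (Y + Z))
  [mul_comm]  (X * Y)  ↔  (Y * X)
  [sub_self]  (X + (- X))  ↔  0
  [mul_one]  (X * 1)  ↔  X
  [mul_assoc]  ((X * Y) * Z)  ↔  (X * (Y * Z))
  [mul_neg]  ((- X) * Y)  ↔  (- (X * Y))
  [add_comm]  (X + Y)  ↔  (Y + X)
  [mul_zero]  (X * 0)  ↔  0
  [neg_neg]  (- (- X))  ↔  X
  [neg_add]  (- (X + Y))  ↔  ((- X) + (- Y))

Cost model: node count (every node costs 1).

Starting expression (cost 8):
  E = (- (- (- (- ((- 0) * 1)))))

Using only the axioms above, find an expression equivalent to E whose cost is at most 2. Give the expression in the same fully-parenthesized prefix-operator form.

step 1: neg_neg (→) rewrites (- (- (- (- ((- 0) * 1))))) into (- (- ((- 0) * 1)))
step 2: neg_neg (→) rewrites (- (- ((- 0) * 1))) into ((- 0) * 1)
step 3: mul_one (→) rewrites ((- 0) * 1) into (- 0), reaching cost 2 (bound 2)

(- 0)   [cost 2]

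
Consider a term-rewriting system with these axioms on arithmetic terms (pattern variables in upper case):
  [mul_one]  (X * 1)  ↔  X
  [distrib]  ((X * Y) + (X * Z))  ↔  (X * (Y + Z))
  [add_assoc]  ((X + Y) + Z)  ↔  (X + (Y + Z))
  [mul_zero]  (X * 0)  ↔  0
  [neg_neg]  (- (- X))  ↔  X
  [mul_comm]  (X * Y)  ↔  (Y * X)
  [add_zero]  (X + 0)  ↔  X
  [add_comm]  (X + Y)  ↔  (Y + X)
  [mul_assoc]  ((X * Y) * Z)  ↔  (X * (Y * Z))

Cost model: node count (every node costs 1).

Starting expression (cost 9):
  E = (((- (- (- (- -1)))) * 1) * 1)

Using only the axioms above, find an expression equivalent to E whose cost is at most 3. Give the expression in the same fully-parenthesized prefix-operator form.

(- (- -1))   [cost 3]

(1) (- (- -1))  =[neg_neg →]=  -1    ⊢ (((- (- -1)) * 1) * 1)
(2) ((- (- -1)) * 1)  =[mul_one →]=  (- (- -1))    ⊢ ((- (- -1)) * 1)
(3) ((- (- -1)) * 1)  =[mul_one →]=  (- (- -1))    ⊢ cost 3, within 3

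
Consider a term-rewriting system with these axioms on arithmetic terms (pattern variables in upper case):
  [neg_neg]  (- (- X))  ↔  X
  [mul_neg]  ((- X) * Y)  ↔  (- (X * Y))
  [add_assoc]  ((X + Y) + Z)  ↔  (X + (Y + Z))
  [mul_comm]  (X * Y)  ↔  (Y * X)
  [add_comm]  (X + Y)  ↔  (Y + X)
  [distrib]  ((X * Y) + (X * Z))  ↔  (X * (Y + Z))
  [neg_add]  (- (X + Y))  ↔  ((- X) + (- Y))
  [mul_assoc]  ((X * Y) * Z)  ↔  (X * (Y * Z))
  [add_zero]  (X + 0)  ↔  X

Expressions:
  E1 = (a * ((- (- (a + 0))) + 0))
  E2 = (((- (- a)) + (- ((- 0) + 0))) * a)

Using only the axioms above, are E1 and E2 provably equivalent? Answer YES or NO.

YES

1. [neg_neg →] (- (- (a + 0)))  →  (a + 0);  E1 = (a * ((a + 0) + 0))
2. [add_zero →] (a + 0)  →  a;  E1 = (a * (a + 0))
3. [add_zero →] (a + 0)  →  a;  E1 = (a * a)
4. [add_zero ←] a  →  (a + 0);  E1 = ((a + 0) * a)
5. [neg_neg ←] a  →  (- (- a));  E1 = (((- (- a)) + 0) * a)
6. [neg_neg ←] 0  →  (- (- 0));  E1 = (((- (- a)) + (- (- 0))) * a)
7. [add_zero ←] (- 0)  →  ((- 0) + 0);  this is E2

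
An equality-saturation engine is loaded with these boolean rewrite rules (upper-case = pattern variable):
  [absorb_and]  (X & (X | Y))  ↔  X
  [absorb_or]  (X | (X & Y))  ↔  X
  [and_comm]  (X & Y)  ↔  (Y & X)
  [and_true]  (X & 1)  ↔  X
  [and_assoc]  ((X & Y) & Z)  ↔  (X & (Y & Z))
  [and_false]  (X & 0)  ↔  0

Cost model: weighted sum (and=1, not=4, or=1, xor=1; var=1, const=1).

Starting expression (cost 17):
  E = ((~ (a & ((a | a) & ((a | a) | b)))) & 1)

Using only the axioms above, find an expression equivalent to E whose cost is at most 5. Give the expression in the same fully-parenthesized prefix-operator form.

(~ a)   [cost 5]

(1) ((~ (a & ((a | a) & ((a | a) | b)))) & 1)  =[and_true →]=  (~ (a & ((a | a) & ((a | a) | b))))
(2) ((a | a) & ((a | a) | b))  =[absorb_and →]=  (a | a)    ⊢ (~ (a & (a | a)))
(3) (a & (a | a))  =[absorb_and →]=  a    ⊢ cost 5, within 5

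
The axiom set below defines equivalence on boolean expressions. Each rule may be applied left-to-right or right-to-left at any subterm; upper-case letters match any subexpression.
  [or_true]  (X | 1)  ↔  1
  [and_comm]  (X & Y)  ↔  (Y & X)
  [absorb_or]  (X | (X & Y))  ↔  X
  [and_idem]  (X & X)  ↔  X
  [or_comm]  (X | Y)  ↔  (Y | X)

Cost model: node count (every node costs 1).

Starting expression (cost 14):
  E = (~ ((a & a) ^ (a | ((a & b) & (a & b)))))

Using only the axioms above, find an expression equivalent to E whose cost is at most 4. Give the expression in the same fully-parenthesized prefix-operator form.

(1) ((a & b) & (a & b))  =[and_idem →]=  (a & b)    ⊢ (~ ((a & a) ^ (a | (a & b))))
(2) (a | (a & b))  =[absorb_or →]=  a    ⊢ (~ ((a & a) ^ a))
(3) (a & a)  =[and_idem →]=  a    ⊢ cost 4, within 4

(~ (a ^ a))   [cost 4]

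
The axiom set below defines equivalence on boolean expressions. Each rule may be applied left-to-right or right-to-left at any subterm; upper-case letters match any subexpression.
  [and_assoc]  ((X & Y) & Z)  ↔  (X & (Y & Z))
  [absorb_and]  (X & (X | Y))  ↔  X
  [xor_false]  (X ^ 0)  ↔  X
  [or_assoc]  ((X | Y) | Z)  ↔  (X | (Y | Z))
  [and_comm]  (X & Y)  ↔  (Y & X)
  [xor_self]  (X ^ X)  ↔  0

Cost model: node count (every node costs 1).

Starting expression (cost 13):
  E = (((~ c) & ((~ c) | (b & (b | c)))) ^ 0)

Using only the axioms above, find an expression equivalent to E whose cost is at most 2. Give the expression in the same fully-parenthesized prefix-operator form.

(~ c)   [cost 2]

(1) (b & (b | c))  =[absorb_and →]=  b    ⊢ (((~ c) & ((~ c) | b)) ^ 0)
(2) ((~ c) & ((~ c) | b))  =[absorb_and →]=  (~ c)    ⊢ ((~ c) ^ 0)
(3) ((~ c) ^ 0)  =[xor_false →]=  (~ c)    ⊢ cost 2, within 2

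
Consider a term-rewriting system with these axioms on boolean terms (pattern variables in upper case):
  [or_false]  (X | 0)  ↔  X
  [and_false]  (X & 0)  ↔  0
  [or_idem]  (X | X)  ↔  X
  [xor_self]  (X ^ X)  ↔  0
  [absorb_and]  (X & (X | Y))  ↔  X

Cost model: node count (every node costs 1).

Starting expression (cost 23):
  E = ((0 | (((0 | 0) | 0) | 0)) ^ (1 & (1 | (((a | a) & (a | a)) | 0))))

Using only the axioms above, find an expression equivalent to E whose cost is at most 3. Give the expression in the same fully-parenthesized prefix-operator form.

1. [or_false →] (((a | a) & (a | a)) | 0)  →  ((a | a) & (a | a));  E = ((0 | (((0 | 0) | 0) | 0)) ^ (1 & (1 | ((a | a) & (a | a)))))
2. [or_idem →] (a | a)  →  a;  E = ((0 | (((0 | 0) | 0) | 0)) ^ (1 & (1 | (a & (a | a)))))
3. [absorb_and →] (a & (a | a))  →  a;  E = ((0 | (((0 | 0) | 0) | 0)) ^ (1 & (1 | a)))
4. [or_false →] (((0 | 0) | 0) | 0)  →  ((0 | 0) | 0);  E = ((0 | ((0 | 0) | 0)) ^ (1 & (1 | a)))
5. [or_false →] (0 | 0)  →  0;  E = ((0 | (0 | 0)) ^ (1 & (1 | a)))
6. [or_idem →] (0 | 0)  →  0;  E = ((0 | 0) ^ (1 & (1 | a)))
7. [absorb_and →] (1 & (1 | a))  →  1;  E = ((0 | 0) ^ 1)
8. [or_idem →] (0 | 0)  →  0;  cost 3 ≤ 3, done

(0 ^ 1)   [cost 3]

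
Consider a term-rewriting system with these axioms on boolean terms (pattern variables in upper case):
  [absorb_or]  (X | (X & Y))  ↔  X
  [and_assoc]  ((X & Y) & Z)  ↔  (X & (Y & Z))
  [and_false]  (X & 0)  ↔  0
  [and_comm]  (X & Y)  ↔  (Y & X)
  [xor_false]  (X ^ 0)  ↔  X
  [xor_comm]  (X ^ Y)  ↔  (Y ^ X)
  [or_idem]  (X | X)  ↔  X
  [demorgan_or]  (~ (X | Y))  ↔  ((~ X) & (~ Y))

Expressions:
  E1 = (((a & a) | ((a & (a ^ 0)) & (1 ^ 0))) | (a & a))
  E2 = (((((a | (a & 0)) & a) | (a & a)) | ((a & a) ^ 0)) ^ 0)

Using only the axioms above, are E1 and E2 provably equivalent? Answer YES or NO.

YES

1. [xor_false →] (a ^ 0)  →  a;  E1 = (((a & a) | ((a & a) & (1 ^ 0))) | (a & a))
2. [xor_false →] (1 ^ 0)  →  1;  E1 = (((a & a) | ((a & a) & 1)) | (a & a))
3. [absorb_or →] ((a & a) | ((a & a) & 1))  →  (a & a);  E1 = ((a & a) | (a & a))
4. [xor_false ←] (a & a)  →  ((a & a) ^ 0);  E1 = ((a & a) | ((a & a) ^ 0))
5. [or_idem ←] (a & a)  →  ((a & a) | (a & a));  E1 = (((a & a) | (a & a)) | ((a & a) ^ 0))
6. [absorb_or ←] a  →  (a | (a & 0));  E1 = ((((a | (a & 0)) & a) | (a & a)) | ((a & a) ^ 0))
7. [xor_false ←] ((((a | (a & 0)) & a) | (a & a)) | ((a & a) ^ 0))  →  (((((a | (a & 0)) & a) | (a & a)) | ((a & a) ^ 0)) ^ 0);  this is E2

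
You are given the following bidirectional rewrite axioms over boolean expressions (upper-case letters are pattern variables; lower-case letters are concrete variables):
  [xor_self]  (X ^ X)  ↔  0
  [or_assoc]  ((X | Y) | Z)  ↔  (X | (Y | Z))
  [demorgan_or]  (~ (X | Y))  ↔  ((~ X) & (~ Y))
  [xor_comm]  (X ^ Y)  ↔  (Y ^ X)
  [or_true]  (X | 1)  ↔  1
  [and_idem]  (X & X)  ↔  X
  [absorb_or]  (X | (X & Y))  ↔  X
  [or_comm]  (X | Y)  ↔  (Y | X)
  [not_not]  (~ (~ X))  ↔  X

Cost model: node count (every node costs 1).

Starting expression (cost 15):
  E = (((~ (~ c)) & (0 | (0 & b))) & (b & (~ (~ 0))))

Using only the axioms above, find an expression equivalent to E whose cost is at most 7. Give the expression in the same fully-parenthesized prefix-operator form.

(1) (0 | (0 & b))  =[absorb_or →]=  0    ⊢ (((~ (~ c)) & 0) & (b & (~ (~ 0))))
(2) (~ (~ c))  =[not_not →]=  c    ⊢ ((c & 0) & (b & (~ (~ 0))))
(3) (~ (~ 0))  =[not_not →]=  0    ⊢ cost 7, within 7

((c & 0) & (b & 0))   [cost 7]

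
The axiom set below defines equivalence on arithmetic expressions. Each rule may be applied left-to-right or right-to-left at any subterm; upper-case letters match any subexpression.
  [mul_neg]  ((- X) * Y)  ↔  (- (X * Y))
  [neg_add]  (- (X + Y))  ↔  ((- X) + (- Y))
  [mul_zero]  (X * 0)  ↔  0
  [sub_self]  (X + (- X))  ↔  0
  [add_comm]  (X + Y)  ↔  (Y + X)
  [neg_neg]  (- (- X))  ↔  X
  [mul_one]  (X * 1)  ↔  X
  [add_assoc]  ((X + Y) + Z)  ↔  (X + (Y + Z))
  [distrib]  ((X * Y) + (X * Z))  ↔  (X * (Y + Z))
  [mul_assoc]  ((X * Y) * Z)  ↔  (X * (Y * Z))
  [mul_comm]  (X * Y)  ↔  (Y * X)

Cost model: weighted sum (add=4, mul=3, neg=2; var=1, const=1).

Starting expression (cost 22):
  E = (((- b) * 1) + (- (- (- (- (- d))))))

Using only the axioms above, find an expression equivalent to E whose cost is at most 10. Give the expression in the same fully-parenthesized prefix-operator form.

((- b) + (- d))   [cost 10]

step 1: neg_neg (→) rewrites (- (- (- d))) into (- d), now (((- b) * 1) + (- (- (- d))))
step 2: mul_one (→) rewrites ((- b) * 1) into (- b), now ((- b) + (- (- (- d))))
step 3: neg_neg (→) rewrites (- (- d)) into d, reaching cost 10 (bound 10)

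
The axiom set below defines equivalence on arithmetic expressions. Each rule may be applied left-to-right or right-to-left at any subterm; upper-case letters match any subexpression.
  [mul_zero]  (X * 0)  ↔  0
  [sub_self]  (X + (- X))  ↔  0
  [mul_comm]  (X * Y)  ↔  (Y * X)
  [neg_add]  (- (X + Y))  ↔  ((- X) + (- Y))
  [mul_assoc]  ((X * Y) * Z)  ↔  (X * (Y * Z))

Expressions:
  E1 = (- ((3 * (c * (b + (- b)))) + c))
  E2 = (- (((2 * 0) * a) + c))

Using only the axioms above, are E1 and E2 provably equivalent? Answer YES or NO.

YES

(1) (b + (- b))  =[sub_self →]=  0    ⊢ (- ((3 * (c * 0)) + c))
(2) (c * 0)  =[mul_zero →]=  0    ⊢ (- ((3 * 0) + c))
(3) (3 * 0)  =[mul_zero →]=  0    ⊢ (- (0 + c))
(4) 0  =[mul_zero ←]=  (a * 0)    ⊢ (- ((a * 0) + c))
(5) 0  =[mul_zero ←]=  (2 * 0)    ⊢ (- ((a * (2 * 0)) + c))
(6) (a * (2 * 0))  =[mul_comm →]=  ((2 * 0) * a)    ⊢ E2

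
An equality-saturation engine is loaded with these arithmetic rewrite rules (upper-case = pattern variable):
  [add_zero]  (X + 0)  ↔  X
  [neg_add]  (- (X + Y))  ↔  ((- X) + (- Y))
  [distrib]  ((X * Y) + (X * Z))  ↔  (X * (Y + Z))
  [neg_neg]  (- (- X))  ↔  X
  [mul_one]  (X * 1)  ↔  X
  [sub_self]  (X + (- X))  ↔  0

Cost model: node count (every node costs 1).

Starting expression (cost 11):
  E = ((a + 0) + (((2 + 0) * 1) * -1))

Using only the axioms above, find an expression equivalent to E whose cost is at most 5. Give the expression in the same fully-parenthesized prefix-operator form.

(a + (2 * -1))   [cost 5]

(1) ((2 + 0) * 1)  =[mul_one →]=  (2 + 0)    ⊢ ((a + 0) + ((2 + 0) * -1))
(2) (2 + 0)  =[add_zero →]=  2    ⊢ ((a + 0) + (2 * -1))
(3) (a + 0)  =[add_zero →]=  a    ⊢ cost 5, within 5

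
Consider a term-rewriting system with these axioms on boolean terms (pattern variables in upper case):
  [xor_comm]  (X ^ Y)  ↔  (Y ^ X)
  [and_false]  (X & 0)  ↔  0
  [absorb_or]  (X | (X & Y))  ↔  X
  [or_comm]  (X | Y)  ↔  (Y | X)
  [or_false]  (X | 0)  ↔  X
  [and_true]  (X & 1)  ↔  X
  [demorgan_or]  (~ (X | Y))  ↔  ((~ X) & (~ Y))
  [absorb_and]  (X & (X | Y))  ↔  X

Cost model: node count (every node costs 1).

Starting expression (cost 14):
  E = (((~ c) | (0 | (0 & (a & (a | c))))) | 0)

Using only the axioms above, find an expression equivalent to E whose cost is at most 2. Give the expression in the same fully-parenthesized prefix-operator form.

(1) (((~ c) | (0 | (0 & (a & (a | c))))) | 0)  =[or_false →]=  ((~ c) | (0 | (0 & (a & (a | c)))))
(2) (a & (a | c))  =[absorb_and →]=  a    ⊢ ((~ c) | (0 | (0 & a)))
(3) (0 | (0 & a))  =[absorb_or →]=  0    ⊢ ((~ c) | 0)
(4) ((~ c) | 0)  =[or_false →]=  (~ c)    ⊢ cost 2, within 2

(~ c)   [cost 2]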